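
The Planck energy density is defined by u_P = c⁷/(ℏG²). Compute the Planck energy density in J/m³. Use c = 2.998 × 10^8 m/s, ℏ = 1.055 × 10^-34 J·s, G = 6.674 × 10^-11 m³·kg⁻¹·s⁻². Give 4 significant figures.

4.632 × 10^113 J/m³

u_P = c⁷/(ℏG²)
  = 2.177 × 10^59 / 4.699 × 10^-55
  = 4.632 × 10^113 J/m³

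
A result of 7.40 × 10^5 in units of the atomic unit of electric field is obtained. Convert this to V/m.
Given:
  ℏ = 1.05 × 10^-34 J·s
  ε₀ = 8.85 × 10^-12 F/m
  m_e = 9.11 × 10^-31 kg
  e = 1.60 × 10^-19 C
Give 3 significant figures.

One atomic unit of electric field: E_au = E_h/(e a₀) = m_e²e⁵/((4πε₀)³ℏ⁴) = 5.20 × 10^11 V/m.
7.40 × 10^5 × 5.20 × 10^11 V/m = 3.85 × 10^17 V/m

3.85 × 10^17 V/m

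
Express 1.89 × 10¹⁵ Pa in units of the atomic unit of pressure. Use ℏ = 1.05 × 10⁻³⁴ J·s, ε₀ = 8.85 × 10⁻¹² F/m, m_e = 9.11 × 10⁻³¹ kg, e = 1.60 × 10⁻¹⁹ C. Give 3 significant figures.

62.7

atomic unit of pressure: P_au = E_h/a₀³ = m_e⁴e¹⁰/((4πε₀)⁵ℏ⁸) = 3.01 × 10¹³ Pa.
1.89 × 10¹⁵ / 3.01 × 10¹³ = 62.7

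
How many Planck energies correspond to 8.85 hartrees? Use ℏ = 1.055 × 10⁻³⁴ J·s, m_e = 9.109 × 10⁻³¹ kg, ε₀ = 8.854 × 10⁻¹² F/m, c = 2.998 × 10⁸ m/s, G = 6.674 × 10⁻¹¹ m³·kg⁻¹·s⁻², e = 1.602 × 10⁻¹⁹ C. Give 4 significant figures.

1.969 × 10⁻²⁶

hartree: E_h = m_e e⁴/(4πε₀ℏ)² = 4.354 × 10⁻¹⁸ J
Planck energy: E_P = √(ℏc⁵/G) = 1.957 × 10⁹ J
8.85 × 4.354 × 10⁻¹⁸ / 1.957 × 10⁹ = 1.969 × 10⁻²⁶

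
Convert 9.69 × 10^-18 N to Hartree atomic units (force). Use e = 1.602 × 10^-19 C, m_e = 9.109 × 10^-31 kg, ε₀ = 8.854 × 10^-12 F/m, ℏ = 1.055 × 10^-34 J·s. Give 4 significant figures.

atomic unit of force: F_au = E_h/a₀ = m_e²e⁶/((4πε₀)³ℏ⁴) = 8.220 × 10^-8 N.
9.69 × 10^-18 / 8.220 × 10^-8 = 1.179 × 10^-10

1.179 × 10^-10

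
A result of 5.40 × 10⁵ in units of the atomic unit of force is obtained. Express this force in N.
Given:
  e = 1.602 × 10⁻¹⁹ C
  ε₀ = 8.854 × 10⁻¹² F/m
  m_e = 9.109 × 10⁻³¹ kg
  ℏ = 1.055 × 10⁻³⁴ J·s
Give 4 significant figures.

0.04439 N

One atomic unit of force: F_au = E_h/a₀ = m_e²e⁶/((4πε₀)³ℏ⁴) = 8.220 × 10⁻⁸ N.
5.40 × 10⁵ × 8.220 × 10⁻⁸ N = 0.04439 N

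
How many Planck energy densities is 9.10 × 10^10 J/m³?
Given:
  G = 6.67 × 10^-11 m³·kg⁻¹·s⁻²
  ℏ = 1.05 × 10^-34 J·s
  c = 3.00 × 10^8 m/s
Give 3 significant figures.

Planck energy density: u_P = c⁷/(ℏG²) = 4.68 × 10^113 J/m³.
9.10 × 10^10 / 4.68 × 10^113 = 1.94 × 10^-103

1.94 × 10^-103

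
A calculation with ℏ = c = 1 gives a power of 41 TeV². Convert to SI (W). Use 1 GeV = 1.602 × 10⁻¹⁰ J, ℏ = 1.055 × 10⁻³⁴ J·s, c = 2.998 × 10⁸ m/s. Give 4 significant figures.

Power is [E]/[T] = [E]²/ℏ.
1 GeV² → 1/ℏ × (1 GeV in J)² = 2.433 × 10¹⁴ W.
Convert the energy scale: 41 TeV² = 4.10 × 10⁷ GeV².
Result: 4.10 × 10⁷ × 2.433 × 10¹⁴ = 9.974 × 10²¹ W.

9.974 × 10²¹ W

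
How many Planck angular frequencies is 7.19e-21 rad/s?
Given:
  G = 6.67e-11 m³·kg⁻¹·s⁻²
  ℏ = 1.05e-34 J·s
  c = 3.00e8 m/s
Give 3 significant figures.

3.86e-64

Planck angular frequency: ω_P = √(c⁵/(ℏG)) = 1.86e43 rad/s.
7.19e-21 / 1.86e43 = 3.86e-64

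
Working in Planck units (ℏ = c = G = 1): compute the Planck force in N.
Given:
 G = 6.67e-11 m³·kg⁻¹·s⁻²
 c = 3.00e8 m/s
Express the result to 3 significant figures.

1.21e44 N

Dimensional analysis gives F_P = c⁴/G.
  = 8.10e33 / 6.67e-11
  = 1.21e44 N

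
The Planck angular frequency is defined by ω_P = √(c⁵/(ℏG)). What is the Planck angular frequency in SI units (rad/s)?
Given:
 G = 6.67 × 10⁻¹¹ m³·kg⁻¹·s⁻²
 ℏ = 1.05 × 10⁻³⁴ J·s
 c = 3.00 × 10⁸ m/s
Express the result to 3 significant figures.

1.86 × 10⁴³ rad/s

ω_P = √(c⁵/(ℏG))
  = √(3.47 × 10⁸⁶)
  = 1.86 × 10⁴³ rad/s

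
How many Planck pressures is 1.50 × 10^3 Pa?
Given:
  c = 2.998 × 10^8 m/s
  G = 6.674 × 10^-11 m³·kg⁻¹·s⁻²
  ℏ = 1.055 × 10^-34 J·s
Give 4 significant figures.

3.238 × 10^-111

Planck pressure: p_P = c⁷/(ℏG²) = 4.632 × 10^113 Pa.
1.50 × 10^3 / 4.632 × 10^113 = 3.238 × 10^-111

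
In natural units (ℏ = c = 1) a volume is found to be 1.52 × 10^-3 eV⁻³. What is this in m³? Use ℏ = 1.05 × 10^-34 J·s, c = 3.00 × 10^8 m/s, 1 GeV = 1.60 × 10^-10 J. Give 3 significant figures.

1.16 × 10^-23 m³

Volume is [L]³ = [E]⁻³·(ℏc)³.
1 GeV⁻³ → (ℏc)³ × (1 GeV in J)⁻³ = 7.63 × 10^-48 m³.
Convert the energy scale: 1.52 × 10^-3 eV⁻³ = 1.52 × 10^24 GeV⁻³.
Result: 1.52 × 10^24 × 7.63 × 10^-48 = 1.16 × 10^-23 m³.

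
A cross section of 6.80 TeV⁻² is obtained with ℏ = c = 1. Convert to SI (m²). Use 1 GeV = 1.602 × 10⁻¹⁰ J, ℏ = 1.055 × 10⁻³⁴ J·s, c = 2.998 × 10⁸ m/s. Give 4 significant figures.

Area is [L]² = [E]⁻²·(ℏc)²; restore (ℏc)².
1 GeV⁻² → (ℏc)² × (1 GeV in J)⁻² = 3.898 × 10⁻³² m².
Convert the energy scale: 6.80 TeV⁻² = 6.80 × 10⁻⁶ GeV⁻².
Result: 6.80 × 10⁻⁶ × 3.898 × 10⁻³² = 2.651 × 10⁻³⁷ m².

2.651 × 10⁻³⁷ m²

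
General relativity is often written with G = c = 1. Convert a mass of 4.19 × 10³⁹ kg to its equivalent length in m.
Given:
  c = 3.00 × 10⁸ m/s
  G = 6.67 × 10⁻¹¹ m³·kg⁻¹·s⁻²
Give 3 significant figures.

3.11 × 10¹² m

In G = c = 1 units mass has dimensions of length; the conversion factor is G/c².
4.19 × 10³⁹ kg × (G/c²) = 3.11 × 10¹² m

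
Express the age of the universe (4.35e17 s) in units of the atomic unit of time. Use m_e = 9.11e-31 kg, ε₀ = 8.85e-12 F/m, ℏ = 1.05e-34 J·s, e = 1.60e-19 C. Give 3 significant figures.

atomic unit of time: τ_au = (4πε₀)²ℏ³/(m_e e⁴) = 2.40e-17 s.
4.35e17 / 2.40e-17 = 1.81e34

1.81e34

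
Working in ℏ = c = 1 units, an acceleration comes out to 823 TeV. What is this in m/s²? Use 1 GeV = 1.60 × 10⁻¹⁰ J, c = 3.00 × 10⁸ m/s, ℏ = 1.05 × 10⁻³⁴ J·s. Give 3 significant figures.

3.76 × 10³⁸ m/s²

Acceleration is [L]/[T]² = c·[E]/ℏ.
1 GeV → c/ℏ × (1 GeV in J) = 4.57 × 10³² m/s².
Convert the energy scale: 823 TeV = 8.23 × 10⁵ GeV.
Result: 8.23 × 10⁵ × 4.57 × 10³² = 3.76 × 10³⁸ m/s².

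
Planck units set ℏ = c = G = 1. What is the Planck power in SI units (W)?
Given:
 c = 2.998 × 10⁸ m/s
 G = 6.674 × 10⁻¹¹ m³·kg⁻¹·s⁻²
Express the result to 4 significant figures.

Dimensional analysis gives P_P = c⁵/G.
  = 2.422 × 10⁴² / 6.674 × 10⁻¹¹
  = 3.629 × 10⁵² W

3.629 × 10⁵² W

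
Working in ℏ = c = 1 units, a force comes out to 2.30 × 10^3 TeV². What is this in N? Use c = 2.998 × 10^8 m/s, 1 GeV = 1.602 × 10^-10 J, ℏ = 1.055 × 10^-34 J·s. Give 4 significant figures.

Force is [E]/[L] = [E]²/(ℏc); restore (ℏc)⁻¹.
1 GeV² → 1/(ℏc) × (1 GeV in J)² = 8.114 × 10^5 N.
Convert the energy scale: 2.30 × 10^3 TeV² = 2.30 × 10^9 GeV².
Result: 2.30 × 10^9 × 8.114 × 10^5 = 1.866 × 10^15 N.

1.866 × 10^15 N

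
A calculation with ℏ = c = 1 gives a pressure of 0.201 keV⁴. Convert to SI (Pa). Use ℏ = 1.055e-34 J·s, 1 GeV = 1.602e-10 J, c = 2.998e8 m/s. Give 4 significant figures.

4.184e12 Pa

Pressure is [E]/[L]³ = [E]⁴/(ℏc)³.
1 GeV⁴ → 1/(ℏc)³ × (1 GeV in J)⁴ = 2.082e37 Pa.
Convert the energy scale: 0.201 keV⁴ = 2.01e-25 GeV⁴.
Result: 2.01e-25 × 2.082e37 = 4.184e12 Pa.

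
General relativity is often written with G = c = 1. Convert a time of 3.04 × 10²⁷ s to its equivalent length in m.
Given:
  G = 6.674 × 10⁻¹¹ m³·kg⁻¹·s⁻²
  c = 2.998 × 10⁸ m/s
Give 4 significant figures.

Time → length via c.
3.04 × 10²⁷ s × (c) = 9.114 × 10³⁵ m

9.114 × 10³⁵ m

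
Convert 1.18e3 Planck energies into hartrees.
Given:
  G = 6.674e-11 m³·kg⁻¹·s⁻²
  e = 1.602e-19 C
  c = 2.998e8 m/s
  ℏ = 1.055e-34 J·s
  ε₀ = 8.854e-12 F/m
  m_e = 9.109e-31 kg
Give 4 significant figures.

Planck energy: E_P = √(ℏc⁵/G) = 1.957e9 J
hartree: E_h = m_e e⁴/(4πε₀ℏ)² = 4.354e-18 J
1.18e3 × 1.957e9 / 4.354e-18 = 5.302e29

5.302e29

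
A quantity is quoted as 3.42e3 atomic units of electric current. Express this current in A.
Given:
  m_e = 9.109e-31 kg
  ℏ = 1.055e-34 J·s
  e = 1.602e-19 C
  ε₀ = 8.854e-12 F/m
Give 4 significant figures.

22.61 A

One atomic unit of electric current: I_au = e E_h/ℏ = m_e e⁵/((4πε₀)²ℏ³) = 6.612e-3 A.
3.42e3 × 6.612e-3 A = 22.61 A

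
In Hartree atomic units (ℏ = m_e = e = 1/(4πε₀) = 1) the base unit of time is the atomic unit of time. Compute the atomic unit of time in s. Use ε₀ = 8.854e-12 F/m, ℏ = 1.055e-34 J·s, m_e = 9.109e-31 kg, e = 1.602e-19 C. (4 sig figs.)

2.423e-17 s

τ_au = (4πε₀)²ℏ³/(m_e e⁴)
E_h = 4.354e-18 J
ℏ/E_h = 2.423e-17 s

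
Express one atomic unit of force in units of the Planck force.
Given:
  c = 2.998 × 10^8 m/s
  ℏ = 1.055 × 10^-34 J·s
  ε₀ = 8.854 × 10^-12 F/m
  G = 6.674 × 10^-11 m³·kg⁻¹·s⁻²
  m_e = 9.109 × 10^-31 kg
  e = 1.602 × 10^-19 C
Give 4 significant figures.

6.791 × 10^-52

atomic unit of force: F_au = E_h/a₀ = m_e²e⁶/((4πε₀)³ℏ⁴) = 8.220 × 10^-8 N
Planck force: F_P = c⁴/G = 1.210 × 10^44 N
ratio = 8.220 × 10^-8 / 1.210 × 10^44 = 6.791 × 10^-52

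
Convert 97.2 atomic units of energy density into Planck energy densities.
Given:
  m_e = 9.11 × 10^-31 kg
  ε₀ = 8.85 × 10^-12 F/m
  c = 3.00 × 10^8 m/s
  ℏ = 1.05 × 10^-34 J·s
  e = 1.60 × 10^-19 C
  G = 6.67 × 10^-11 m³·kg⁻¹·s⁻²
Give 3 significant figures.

6.26 × 10^-99

atomic unit of energy density: u_au = E_h/a₀³ = m_e⁴e¹⁰/((4πε₀)⁵ℏ⁸) = 3.01 × 10^13 J/m³
Planck energy density: u_P = c⁷/(ℏG²) = 4.68 × 10^113 J/m³
97.2 × 3.01 × 10^13 / 4.68 × 10^113 = 6.26 × 10^-99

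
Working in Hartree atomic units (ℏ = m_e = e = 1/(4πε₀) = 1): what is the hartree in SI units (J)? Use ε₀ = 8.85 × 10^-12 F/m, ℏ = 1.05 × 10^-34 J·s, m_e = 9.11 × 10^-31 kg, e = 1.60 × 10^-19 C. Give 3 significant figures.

From ℏ = m_e = e = 1/(4πε₀) = 1 the energy scale is E_h = m_e e⁴/(4πε₀ℏ)².
  = 5.97 × 10^-106 / 1.36 × 10^-88
  = 4.38 × 10^-18 J

4.38 × 10^-18 J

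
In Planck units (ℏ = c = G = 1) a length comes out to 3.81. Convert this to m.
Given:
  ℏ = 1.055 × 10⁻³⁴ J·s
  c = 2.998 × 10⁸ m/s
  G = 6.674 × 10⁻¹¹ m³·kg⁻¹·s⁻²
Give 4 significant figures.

One Planck length: ℓ_P = √(ℏG/c³) = 1.616 × 10⁻³⁵ m.
3.81 × 1.616 × 10⁻³⁵ m = 6.159 × 10⁻³⁵ m

6.159 × 10⁻³⁵ m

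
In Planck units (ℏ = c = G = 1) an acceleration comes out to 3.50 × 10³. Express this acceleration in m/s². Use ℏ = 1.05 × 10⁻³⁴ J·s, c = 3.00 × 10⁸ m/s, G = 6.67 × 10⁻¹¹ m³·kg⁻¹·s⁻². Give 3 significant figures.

One Planck acceleration: a_P = √(c⁷/(ℏG)) = 5.59 × 10⁵¹ m/s².
3.50 × 10³ × 5.59 × 10⁵¹ m/s² = 1.96 × 10⁵⁵ m/s²

1.96 × 10⁵⁵ m/s²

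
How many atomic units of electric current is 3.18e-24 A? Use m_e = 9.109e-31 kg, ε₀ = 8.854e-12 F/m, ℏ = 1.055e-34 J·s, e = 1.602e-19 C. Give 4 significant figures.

4.810e-22

atomic unit of electric current: I_au = e E_h/ℏ = m_e e⁵/((4πε₀)²ℏ³) = 6.612e-3 A.
3.18e-24 / 6.612e-3 = 4.810e-22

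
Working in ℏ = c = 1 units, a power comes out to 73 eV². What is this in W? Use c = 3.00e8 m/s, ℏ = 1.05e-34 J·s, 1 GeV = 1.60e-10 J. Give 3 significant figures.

0.0178 W

Power is [E]/[T] = [E]²/ℏ.
1 GeV² → 1/ℏ × (1 GeV in J)² = 2.44e14 W.
Convert the energy scale: 73 eV² = 7.30e-17 GeV².
Result: 7.30e-17 × 2.44e14 = 0.0178 W.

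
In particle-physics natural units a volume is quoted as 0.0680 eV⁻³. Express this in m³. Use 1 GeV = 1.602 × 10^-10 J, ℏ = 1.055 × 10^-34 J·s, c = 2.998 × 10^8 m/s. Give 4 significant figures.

Volume is [L]³ = [E]⁻³·(ℏc)³.
1 GeV⁻³ → (ℏc)³ × (1 GeV in J)⁻³ = 7.696 × 10^-48 m³.
Convert the energy scale: 0.0680 eV⁻³ = 6.80 × 10^25 GeV⁻³.
Result: 6.80 × 10^25 × 7.696 × 10^-48 = 5.233 × 10^-22 m³.

5.233 × 10^-22 m³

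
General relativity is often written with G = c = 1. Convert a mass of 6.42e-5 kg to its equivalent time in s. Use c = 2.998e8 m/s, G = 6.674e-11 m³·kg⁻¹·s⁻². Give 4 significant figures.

1.590e-40 s

Mass → time via G/c³.
6.42e-5 kg × (G/c³) = 1.590e-40 s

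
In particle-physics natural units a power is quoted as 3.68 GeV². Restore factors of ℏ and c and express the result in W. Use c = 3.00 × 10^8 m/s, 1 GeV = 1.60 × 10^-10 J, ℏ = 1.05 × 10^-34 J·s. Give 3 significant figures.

Power is [E]/[T] = [E]²/ℏ.
1 GeV² → 1/ℏ × (1 GeV in J)² = 2.44 × 10^14 W.
Result: 3.68 × 2.44 × 10^14 = 8.97 × 10^14 W.

8.97 × 10^14 W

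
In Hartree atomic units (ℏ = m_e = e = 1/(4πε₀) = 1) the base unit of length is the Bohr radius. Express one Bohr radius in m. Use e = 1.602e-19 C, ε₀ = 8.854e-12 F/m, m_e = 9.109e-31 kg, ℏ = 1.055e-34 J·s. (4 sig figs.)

a₀ = 4πε₀ℏ²/(m_e e²)
  = 1.238e-78 / 2.338e-68
  = 5.297e-11 m

5.297e-11 m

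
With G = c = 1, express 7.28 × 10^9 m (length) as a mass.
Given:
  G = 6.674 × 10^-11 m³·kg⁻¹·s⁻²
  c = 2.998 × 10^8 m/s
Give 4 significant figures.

9.804 × 10^36 kg

Length → mass via c²/G.
7.28 × 10^9 m × (c²/G) = 9.804 × 10^36 kg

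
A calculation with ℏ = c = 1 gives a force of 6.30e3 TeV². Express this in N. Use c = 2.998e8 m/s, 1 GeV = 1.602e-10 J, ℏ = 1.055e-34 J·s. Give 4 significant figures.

Force is [E]/[L] = [E]²/(ℏc); restore (ℏc)⁻¹.
1 GeV² → 1/(ℏc) × (1 GeV in J)² = 8.114e5 N.
Convert the energy scale: 6.30e3 TeV² = 6.30e9 GeV².
Result: 6.30e9 × 8.114e5 = 5.112e15 N.

5.112e15 N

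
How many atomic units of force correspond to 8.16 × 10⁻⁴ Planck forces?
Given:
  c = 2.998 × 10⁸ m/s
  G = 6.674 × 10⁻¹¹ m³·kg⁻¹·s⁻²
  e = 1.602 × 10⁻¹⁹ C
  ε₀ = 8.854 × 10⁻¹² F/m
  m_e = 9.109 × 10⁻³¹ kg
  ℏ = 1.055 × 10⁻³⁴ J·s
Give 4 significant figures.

Planck force: F_P = c⁴/G = 1.210 × 10⁴⁴ N
atomic unit of force: F_au = E_h/a₀ = m_e²e⁶/((4πε₀)³ℏ⁴) = 8.220 × 10⁻⁸ N
8.16 × 10⁻⁴ × 1.210 × 10⁴⁴ / 8.220 × 10⁻⁸ = 1.202 × 10⁴⁸

1.202 × 10⁴⁸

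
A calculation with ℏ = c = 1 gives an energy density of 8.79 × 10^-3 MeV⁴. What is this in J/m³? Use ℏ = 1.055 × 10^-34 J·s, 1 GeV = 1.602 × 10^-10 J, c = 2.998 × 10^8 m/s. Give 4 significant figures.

1.830 × 10^23 J/m³

[E]/[L]³ = [E]⁴/(ℏc)³; restore (ℏc)⁻³.
1 GeV⁴ → 1/(ℏc)³ × (1 GeV in J)⁴ = 2.082 × 10^37 J/m³.
Convert the energy scale: 8.79 × 10^-3 MeV⁴ = 8.79 × 10^-15 GeV⁴.
Result: 8.79 × 10^-15 × 2.082 × 10^37 = 1.830 × 10^23 J/m³.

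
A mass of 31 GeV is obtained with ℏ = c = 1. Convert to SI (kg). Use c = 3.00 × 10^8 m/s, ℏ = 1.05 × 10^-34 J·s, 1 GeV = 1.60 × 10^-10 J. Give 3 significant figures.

5.51 × 10^-26 kg

Mass is [E]/c²; divide by c².
1 GeV → 1/c² × (1 GeV in J) = 1.78 × 10^-27 kg.
Result: 31 × 1.78 × 10^-27 = 5.51 × 10^-26 kg.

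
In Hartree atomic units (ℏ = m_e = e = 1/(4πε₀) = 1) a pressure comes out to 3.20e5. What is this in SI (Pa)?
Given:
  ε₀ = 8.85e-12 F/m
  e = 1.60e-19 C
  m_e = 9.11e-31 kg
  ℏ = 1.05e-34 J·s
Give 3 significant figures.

9.64e18 Pa

One atomic unit of pressure: P_au = E_h/a₀³ = m_e⁴e¹⁰/((4πε₀)⁵ℏ⁸) = 3.01e13 Pa.
3.20e5 × 3.01e13 Pa = 9.64e18 Pa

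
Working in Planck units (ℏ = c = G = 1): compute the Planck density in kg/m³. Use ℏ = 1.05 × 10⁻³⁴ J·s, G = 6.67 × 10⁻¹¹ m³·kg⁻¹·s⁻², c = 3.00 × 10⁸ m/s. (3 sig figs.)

From ℏ = c = G = 1 the density scale is ρ_P = c⁵/(ℏG²).
  = 2.43 × 10⁴² / 4.67 × 10⁻⁵⁵
  = 5.20 × 10⁹⁶ kg/m³

5.20 × 10⁹⁶ kg/m³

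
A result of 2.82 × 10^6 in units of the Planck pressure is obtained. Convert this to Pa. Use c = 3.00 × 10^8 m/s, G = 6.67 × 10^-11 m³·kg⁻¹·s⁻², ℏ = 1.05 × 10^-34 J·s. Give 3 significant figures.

One Planck pressure: p_P = c⁷/(ℏG²) = 4.68 × 10^113 Pa.
2.82 × 10^6 × 4.68 × 10^113 Pa = 1.32 × 10^120 Pa

1.32 × 10^120 Pa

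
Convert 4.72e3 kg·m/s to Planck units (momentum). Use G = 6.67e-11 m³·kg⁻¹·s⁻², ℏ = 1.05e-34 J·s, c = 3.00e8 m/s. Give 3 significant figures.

724

Planck momentum: p_P = √(ℏc³/G) = 6.52 kg·m/s.
4.72e3 / 6.52 = 724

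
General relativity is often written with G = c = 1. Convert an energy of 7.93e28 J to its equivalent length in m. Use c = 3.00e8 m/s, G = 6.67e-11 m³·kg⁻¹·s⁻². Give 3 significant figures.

Energy → length via G/c⁴.
7.93e28 J × (G/c⁴) = 6.53e-16 m

6.53e-16 m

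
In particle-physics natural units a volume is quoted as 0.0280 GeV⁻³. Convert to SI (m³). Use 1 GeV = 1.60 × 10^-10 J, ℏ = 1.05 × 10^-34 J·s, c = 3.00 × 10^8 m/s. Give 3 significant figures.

Volume is [L]³ = [E]⁻³·(ℏc)³.
1 GeV⁻³ → (ℏc)³ × (1 GeV in J)⁻³ = 7.63 × 10^-48 m³.
Result: 0.0280 × 7.63 × 10^-48 = 2.14 × 10^-49 m³.

2.14 × 10^-49 m³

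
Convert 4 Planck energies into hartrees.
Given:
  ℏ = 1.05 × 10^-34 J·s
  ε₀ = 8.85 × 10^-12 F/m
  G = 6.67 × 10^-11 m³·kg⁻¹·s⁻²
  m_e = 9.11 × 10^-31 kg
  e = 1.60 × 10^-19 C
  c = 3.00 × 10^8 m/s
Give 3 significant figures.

1.79 × 10^27

Planck energy: E_P = √(ℏc⁵/G) = 1.96 × 10^9 J
hartree: E_h = m_e e⁴/(4πε₀ℏ)² = 4.38 × 10^-18 J
4 × 1.96 × 10^9 / 4.38 × 10^-18 = 1.79 × 10^27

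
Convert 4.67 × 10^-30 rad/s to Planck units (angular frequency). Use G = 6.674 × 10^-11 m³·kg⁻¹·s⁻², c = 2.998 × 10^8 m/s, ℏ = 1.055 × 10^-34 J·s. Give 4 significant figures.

2.518 × 10^-73

Planck angular frequency: ω_P = √(c⁵/(ℏG)) = 1.855 × 10^43 rad/s.
4.67 × 10^-30 / 1.855 × 10^43 = 2.518 × 10^-73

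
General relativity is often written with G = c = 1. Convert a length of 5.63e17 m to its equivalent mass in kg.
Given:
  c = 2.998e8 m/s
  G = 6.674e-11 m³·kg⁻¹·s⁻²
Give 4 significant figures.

Length → mass via c²/G.
5.63e17 m × (c²/G) = 7.582e44 kg

7.582e44 kg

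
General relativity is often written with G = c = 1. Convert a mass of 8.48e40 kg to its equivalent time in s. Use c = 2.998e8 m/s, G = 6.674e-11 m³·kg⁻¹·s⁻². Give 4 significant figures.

2.100e5 s

Mass → time via G/c³.
8.48e40 kg × (G/c³) = 2.100e5 s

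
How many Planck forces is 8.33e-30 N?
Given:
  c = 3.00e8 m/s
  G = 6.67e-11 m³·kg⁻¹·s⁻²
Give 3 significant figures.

6.86e-74

Planck force: F_P = c⁴/G = 1.21e44 N.
8.33e-30 / 1.21e44 = 6.86e-74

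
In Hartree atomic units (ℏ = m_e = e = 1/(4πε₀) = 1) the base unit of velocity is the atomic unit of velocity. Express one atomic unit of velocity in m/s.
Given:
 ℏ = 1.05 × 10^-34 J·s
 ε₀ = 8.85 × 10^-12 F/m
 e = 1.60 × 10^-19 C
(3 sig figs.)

v_au = e²/(4πε₀ℏ)
  = 2.56 × 10^-38 / 1.17 × 10^-44
  = 2.19 × 10^6 m/s

2.19 × 10^6 m/s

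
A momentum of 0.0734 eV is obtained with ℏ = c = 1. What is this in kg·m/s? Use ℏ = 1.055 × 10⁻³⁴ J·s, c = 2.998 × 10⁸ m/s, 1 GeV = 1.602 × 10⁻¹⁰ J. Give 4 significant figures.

Momentum is [E]/c; divide by c.
1 GeV → 1/c × (1 GeV in J) = 5.344 × 10⁻¹⁹ kg·m/s.
Convert the energy scale: 0.0734 eV = 7.34 × 10⁻¹¹ GeV.
Result: 7.34 × 10⁻¹¹ × 5.344 × 10⁻¹⁹ = 3.922 × 10⁻²⁹ kg·m/s.

3.922 × 10⁻²⁹ kg·m/s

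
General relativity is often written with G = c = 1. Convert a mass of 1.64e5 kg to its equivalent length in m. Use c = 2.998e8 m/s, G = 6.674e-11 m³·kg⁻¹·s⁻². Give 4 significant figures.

In G = c = 1 units mass has dimensions of length; the conversion factor is G/c².
1.64e5 kg × (G/c²) = 1.218e-22 m

1.218e-22 m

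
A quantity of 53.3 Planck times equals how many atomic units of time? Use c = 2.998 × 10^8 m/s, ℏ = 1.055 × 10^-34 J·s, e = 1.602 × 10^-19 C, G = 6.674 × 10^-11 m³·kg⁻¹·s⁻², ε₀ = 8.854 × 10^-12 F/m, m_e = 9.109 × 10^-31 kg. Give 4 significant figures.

1.186 × 10^-25

Planck time: t_P = √(ℏG/c⁵) = 5.392 × 10^-44 s
atomic unit of time: τ_au = (4πε₀)²ℏ³/(m_e e⁴) = 2.423 × 10^-17 s
53.3 × 5.392 × 10^-44 / 2.423 × 10^-17 = 1.186 × 10^-25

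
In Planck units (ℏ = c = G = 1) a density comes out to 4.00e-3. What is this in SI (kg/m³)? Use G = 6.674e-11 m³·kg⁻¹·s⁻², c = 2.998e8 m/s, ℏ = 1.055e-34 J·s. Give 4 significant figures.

One Planck density: ρ_P = c⁵/(ℏG²) = 5.154e96 kg/m³.
4.00e-3 × 5.154e96 kg/m³ = 2.062e94 kg/m³

2.062e94 kg/m³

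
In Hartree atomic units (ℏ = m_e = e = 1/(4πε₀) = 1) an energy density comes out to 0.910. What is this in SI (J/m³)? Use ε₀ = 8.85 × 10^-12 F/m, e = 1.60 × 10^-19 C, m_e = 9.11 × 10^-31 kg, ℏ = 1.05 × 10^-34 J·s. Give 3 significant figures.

One atomic unit of energy density: u_au = E_h/a₀³ = m_e⁴e¹⁰/((4πε₀)⁵ℏ⁸) = 3.01 × 10^13 J/m³.
0.910 × 3.01 × 10^13 J/m³ = 2.74 × 10^13 J/m³

2.74 × 10^13 J/m³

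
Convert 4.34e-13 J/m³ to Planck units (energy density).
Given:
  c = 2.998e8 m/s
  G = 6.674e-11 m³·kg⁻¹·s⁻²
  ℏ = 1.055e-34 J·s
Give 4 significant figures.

Planck energy density: u_P = c⁷/(ℏG²) = 4.632e113 J/m³.
4.34e-13 / 4.632e113 = 9.369e-127

9.369e-127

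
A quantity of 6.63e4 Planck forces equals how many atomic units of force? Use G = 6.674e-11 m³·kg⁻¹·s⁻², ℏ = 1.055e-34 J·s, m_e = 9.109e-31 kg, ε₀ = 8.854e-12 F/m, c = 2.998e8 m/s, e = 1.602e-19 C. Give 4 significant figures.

Planck force: F_P = c⁴/G = 1.210e44 N
atomic unit of force: F_au = E_h/a₀ = m_e²e⁶/((4πε₀)³ℏ⁴) = 8.220e-8 N
6.63e4 × 1.210e44 / 8.220e-8 = 9.763e55

9.763e55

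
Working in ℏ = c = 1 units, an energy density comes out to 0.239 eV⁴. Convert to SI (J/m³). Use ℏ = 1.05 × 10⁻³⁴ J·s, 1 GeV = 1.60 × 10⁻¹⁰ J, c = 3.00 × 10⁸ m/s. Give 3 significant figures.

5.01 J/m³

[E]/[L]³ = [E]⁴/(ℏc)³; restore (ℏc)⁻³.
1 GeV⁴ → 1/(ℏc)³ × (1 GeV in J)⁴ = 2.10 × 10³⁷ J/m³.
Convert the energy scale: 0.239 eV⁴ = 2.39 × 10⁻³⁷ GeV⁴.
Result: 2.39 × 10⁻³⁷ × 2.10 × 10³⁷ = 5.01 J/m³.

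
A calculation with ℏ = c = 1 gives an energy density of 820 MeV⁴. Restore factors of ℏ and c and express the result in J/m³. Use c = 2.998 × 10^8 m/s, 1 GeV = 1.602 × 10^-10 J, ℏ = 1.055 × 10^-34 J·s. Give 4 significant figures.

1.707 × 10^28 J/m³

[E]/[L]³ = [E]⁴/(ℏc)³; restore (ℏc)⁻³.
1 GeV⁴ → 1/(ℏc)³ × (1 GeV in J)⁴ = 2.082 × 10^37 J/m³.
Convert the energy scale: 820 MeV⁴ = 8.20 × 10^-10 GeV⁴.
Result: 8.20 × 10^-10 × 2.082 × 10^37 = 1.707 × 10^28 J/m³.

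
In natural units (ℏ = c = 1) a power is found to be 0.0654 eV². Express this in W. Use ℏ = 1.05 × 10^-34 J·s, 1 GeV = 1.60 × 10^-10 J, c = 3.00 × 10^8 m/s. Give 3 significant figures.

Power is [E]/[T] = [E]²/ℏ.
1 GeV² → 1/ℏ × (1 GeV in J)² = 2.44 × 10^14 W.
Convert the energy scale: 0.0654 eV² = 6.54 × 10^-20 GeV².
Result: 6.54 × 10^-20 × 2.44 × 10^14 = 1.59 × 10^-5 W.

1.59 × 10^-5 W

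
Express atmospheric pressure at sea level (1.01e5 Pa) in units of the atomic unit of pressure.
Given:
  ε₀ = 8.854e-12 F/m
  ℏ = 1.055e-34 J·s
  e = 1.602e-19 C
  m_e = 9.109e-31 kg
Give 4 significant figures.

3.448e-9

atomic unit of pressure: P_au = E_h/a₀³ = m_e⁴e¹⁰/((4πε₀)⁵ℏ⁸) = 2.929e13 Pa.
1.01e5 / 2.929e13 = 3.448e-9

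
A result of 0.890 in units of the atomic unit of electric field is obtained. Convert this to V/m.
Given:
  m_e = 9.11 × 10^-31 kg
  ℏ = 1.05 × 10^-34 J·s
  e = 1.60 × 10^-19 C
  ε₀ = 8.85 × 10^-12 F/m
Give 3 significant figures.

4.63 × 10^11 V/m

One atomic unit of electric field: E_au = E_h/(e a₀) = m_e²e⁵/((4πε₀)³ℏ⁴) = 5.20 × 10^11 V/m.
0.890 × 5.20 × 10^11 V/m = 4.63 × 10^11 V/m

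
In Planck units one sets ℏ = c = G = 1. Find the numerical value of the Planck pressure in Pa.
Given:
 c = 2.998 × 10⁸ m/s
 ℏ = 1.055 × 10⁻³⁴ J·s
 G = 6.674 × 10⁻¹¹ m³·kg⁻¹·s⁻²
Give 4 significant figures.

p_P = c⁷/(ℏG²)
  = 2.177 × 10⁵⁹ / 4.699 × 10⁻⁵⁵
  = 4.632 × 10¹¹³ Pa

4.632 × 10¹¹³ Pa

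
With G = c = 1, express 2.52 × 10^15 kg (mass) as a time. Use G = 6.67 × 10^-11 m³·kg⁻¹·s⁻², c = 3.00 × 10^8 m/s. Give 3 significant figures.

6.23 × 10^-21 s

Mass → time via G/c³.
2.52 × 10^15 kg × (G/c³) = 6.23 × 10^-21 s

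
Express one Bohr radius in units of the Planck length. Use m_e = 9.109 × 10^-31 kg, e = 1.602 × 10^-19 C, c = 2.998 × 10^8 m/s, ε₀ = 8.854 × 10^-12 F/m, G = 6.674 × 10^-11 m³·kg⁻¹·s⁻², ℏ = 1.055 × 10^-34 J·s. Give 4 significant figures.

Bohr radius: a₀ = 4πε₀ℏ²/(m_e e²) = 5.297 × 10^-11 m
Planck length: ℓ_P = √(ℏG/c³) = 1.616 × 10^-35 m
ratio = 5.297 × 10^-11 / 1.616 × 10^-35 = 3.277 × 10^24

3.277 × 10^24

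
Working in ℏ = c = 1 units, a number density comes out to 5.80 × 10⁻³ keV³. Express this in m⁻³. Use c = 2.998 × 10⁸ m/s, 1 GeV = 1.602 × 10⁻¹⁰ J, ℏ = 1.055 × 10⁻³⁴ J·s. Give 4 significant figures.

7.536 × 10²⁶ m⁻³

Number density is [L]⁻³ = [E]³/(ℏc)³.
1 GeV³ → 1/(ℏc)³ × (1 GeV in J)³ = 1.299 × 10⁴⁷ m⁻³.
Convert the energy scale: 5.80 × 10⁻³ keV³ = 5.80 × 10⁻²¹ GeV³.
Result: 5.80 × 10⁻²¹ × 1.299 × 10⁴⁷ = 7.536 × 10²⁶ m⁻³.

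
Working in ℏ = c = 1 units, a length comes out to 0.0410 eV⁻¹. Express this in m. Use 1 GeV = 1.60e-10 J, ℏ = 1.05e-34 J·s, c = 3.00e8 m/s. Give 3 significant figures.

8.07e-9 m

A length is [E]⁻¹ in ℏ=c=1; restore one factor of ℏc.
1 GeV⁻¹ → ℏc × (1 GeV in J)⁻¹ = 1.97e-16 m.
Convert the energy scale: 0.0410 eV⁻¹ = 4.10e7 GeV⁻¹.
Result: 4.10e7 × 1.97e-16 = 8.07e-9 m.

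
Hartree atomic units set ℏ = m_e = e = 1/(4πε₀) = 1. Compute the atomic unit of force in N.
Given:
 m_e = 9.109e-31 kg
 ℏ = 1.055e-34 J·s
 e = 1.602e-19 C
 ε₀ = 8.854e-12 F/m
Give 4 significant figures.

8.220e-8 N

Dimensional analysis gives F_au = E_h/a₀ = m_e²e⁶/((4πε₀)³ℏ⁴).
E_h = 4.354e-18 J
a₀ = 5.297e-11 m
E_h/a₀ = 8.220e-8 N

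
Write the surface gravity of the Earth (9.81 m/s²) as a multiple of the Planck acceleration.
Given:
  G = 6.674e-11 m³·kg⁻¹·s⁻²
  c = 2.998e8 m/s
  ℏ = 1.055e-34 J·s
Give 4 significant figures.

1.764e-51

Planck acceleration: a_P = √(c⁷/(ℏG)) = 5.560e51 m/s².
9.81 / 5.560e51 = 1.764e-51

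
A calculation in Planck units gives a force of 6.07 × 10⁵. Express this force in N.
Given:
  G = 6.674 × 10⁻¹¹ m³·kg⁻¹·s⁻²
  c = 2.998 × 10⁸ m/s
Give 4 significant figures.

7.347 × 10⁴⁹ N

One Planck force: F_P = c⁴/G = 1.210 × 10⁴⁴ N.
6.07 × 10⁵ × 1.210 × 10⁴⁴ N = 7.347 × 10⁴⁹ N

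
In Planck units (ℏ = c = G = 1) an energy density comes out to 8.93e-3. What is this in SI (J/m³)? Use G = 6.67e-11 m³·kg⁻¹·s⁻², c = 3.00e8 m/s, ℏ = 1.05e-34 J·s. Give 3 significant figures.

One Planck energy density: u_P = c⁷/(ℏG²) = 4.68e113 J/m³.
8.93e-3 × 4.68e113 J/m³ = 4.18e111 J/m³

4.18e111 J/m³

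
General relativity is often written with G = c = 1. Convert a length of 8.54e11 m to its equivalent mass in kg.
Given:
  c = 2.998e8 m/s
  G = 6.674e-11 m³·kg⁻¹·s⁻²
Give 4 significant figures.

Length → mass via c²/G.
8.54e11 m × (c²/G) = 1.150e39 kg

1.150e39 kg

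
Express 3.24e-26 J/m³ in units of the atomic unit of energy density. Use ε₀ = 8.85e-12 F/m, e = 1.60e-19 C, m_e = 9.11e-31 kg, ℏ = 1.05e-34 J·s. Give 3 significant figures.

1.08e-39

atomic unit of energy density: u_au = E_h/a₀³ = m_e⁴e¹⁰/((4πε₀)⁵ℏ⁸) = 3.01e13 J/m³.
3.24e-26 / 3.01e13 = 1.08e-39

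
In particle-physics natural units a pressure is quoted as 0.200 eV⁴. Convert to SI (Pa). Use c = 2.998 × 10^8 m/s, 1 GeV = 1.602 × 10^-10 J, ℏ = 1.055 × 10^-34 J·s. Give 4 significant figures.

Pressure is [E]/[L]³ = [E]⁴/(ℏc)³.
1 GeV⁴ → 1/(ℏc)³ × (1 GeV in J)⁴ = 2.082 × 10^37 Pa.
Convert the energy scale: 0.200 eV⁴ = 2.00 × 10^-37 GeV⁴.
Result: 2.00 × 10^-37 × 2.082 × 10^37 = 4.163 Pa.

4.163 Pa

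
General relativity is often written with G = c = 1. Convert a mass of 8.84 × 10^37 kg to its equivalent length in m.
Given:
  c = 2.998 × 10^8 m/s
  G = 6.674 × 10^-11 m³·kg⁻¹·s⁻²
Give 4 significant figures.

6.564 × 10^10 m

In G = c = 1 units mass has dimensions of length; the conversion factor is G/c².
8.84 × 10^37 kg × (G/c²) = 6.564 × 10^10 m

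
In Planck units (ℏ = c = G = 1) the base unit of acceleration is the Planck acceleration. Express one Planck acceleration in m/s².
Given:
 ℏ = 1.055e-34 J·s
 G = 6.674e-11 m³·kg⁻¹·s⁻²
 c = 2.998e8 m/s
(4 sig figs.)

5.560e51 m/s²

a_P = √(c⁷/(ℏG))
  = √(3.092e103)
  = 5.560e51 m/s²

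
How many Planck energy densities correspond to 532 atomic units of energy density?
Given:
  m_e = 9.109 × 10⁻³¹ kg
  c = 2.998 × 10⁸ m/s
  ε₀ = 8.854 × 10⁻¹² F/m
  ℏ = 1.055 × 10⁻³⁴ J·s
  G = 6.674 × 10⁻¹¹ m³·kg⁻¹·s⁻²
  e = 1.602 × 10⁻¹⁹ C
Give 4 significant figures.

3.364 × 10⁻⁹⁸

atomic unit of energy density: u_au = E_h/a₀³ = m_e⁴e¹⁰/((4πε₀)⁵ℏ⁸) = 2.929 × 10¹³ J/m³
Planck energy density: u_P = c⁷/(ℏG²) = 4.632 × 10¹¹³ J/m³
532 × 2.929 × 10¹³ / 4.632 × 10¹¹³ = 3.364 × 10⁻⁹⁸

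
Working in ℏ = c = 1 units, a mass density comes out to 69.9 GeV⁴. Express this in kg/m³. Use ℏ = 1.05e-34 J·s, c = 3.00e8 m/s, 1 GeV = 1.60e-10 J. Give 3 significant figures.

1.63e22 kg/m³

Mass density is [E]/(c²[L]³) = [E]⁴/(ℏ³c⁵).
1 GeV⁴ → 1/(ℏ³c⁵) × (1 GeV in J)⁴ = 2.33e20 kg/m³.
Result: 69.9 × 2.33e20 = 1.63e22 kg/m³.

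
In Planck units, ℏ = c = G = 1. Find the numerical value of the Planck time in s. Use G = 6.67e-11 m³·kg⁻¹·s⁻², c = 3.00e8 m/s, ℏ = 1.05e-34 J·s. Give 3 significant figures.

From ℏ = c = G = 1 the time scale is t_P = √(ℏG/c⁵).
  = √(2.88e-87)
  = 5.37e-44 s

5.37e-44 s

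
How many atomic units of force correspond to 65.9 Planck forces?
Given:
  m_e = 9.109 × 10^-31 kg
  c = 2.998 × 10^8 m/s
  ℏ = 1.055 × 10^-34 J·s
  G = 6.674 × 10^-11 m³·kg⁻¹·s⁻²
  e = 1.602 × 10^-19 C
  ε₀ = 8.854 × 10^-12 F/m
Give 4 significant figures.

Planck force: F_P = c⁴/G = 1.210 × 10^44 N
atomic unit of force: F_au = E_h/a₀ = m_e²e⁶/((4πε₀)³ℏ⁴) = 8.220 × 10^-8 N
65.9 × 1.210 × 10^44 / 8.220 × 10^-8 = 9.704 × 10^52

9.704 × 10^52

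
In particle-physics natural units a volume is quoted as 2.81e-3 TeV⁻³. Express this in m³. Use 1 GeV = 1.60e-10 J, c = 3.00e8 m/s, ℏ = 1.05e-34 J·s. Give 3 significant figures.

Volume is [L]³ = [E]⁻³·(ℏc)³.
1 GeV⁻³ → (ℏc)³ × (1 GeV in J)⁻³ = 7.63e-48 m³.
Convert the energy scale: 2.81e-3 TeV⁻³ = 2.81e-12 GeV⁻³.
Result: 2.81e-12 × 7.63e-48 = 2.14e-59 m³.

2.14e-59 m³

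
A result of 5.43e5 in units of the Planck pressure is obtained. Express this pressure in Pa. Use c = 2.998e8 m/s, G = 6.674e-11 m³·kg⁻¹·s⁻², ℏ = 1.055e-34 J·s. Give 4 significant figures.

2.515e119 Pa

One Planck pressure: p_P = c⁷/(ℏG²) = 4.632e113 Pa.
5.43e5 × 4.632e113 Pa = 2.515e119 Pa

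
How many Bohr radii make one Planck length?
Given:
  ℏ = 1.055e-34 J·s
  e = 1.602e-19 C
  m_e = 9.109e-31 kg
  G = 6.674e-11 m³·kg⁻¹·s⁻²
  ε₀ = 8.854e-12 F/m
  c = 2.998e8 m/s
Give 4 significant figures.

Planck length: ℓ_P = √(ℏG/c³) = 1.616e-35 m
Bohr radius: a₀ = 4πε₀ℏ²/(m_e e²) = 5.297e-11 m
ratio = 1.616e-35 / 5.297e-11 = 3.051e-25

3.051e-25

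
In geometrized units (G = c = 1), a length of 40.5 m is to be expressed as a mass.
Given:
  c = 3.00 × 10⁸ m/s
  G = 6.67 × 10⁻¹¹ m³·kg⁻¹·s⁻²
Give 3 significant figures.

Length → mass via c²/G.
40.5 m × (c²/G) = 5.46 × 10²⁸ kg

5.46 × 10²⁸ kg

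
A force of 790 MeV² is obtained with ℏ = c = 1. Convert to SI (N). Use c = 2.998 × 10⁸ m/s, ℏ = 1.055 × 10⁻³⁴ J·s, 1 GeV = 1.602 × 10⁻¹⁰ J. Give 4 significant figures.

641 N

Force is [E]/[L] = [E]²/(ℏc); restore (ℏc)⁻¹.
1 GeV² → 1/(ℏc) × (1 GeV in J)² = 8.114 × 10⁵ N.
Convert the energy scale: 790 MeV² = 7.90 × 10⁻⁴ GeV².
Result: 7.90 × 10⁻⁴ × 8.114 × 10⁵ = 641 N.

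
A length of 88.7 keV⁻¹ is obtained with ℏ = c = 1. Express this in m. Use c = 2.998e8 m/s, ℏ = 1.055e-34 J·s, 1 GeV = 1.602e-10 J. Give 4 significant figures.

1.751e-8 m

A length is [E]⁻¹ in ℏ=c=1; restore one factor of ℏc.
1 GeV⁻¹ → ℏc × (1 GeV in J)⁻¹ = 1.974e-16 m.
Convert the energy scale: 88.7 keV⁻¹ = 8.87e7 GeV⁻¹.
Result: 8.87e7 × 1.974e-16 = 1.751e-8 m.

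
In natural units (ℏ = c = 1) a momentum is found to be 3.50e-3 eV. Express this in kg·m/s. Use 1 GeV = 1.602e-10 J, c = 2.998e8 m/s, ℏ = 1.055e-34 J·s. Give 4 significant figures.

Momentum is [E]/c; divide by c.
1 GeV → 1/c × (1 GeV in J) = 5.344e-19 kg·m/s.
Convert the energy scale: 3.50e-3 eV = 3.50e-12 GeV.
Result: 3.50e-12 × 5.344e-19 = 1.870e-30 kg·m/s.

1.870e-30 kg·m/s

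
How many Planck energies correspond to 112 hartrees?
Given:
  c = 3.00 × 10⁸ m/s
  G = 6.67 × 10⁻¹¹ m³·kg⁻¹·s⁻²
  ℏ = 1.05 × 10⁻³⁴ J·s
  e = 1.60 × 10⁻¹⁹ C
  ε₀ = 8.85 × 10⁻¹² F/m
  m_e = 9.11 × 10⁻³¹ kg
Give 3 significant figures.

2.51 × 10⁻²⁵

hartree: E_h = m_e e⁴/(4πε₀ℏ)² = 4.38 × 10⁻¹⁸ J
Planck energy: E_P = √(ℏc⁵/G) = 1.96 × 10⁹ J
112 × 4.38 × 10⁻¹⁸ / 1.96 × 10⁹ = 2.51 × 10⁻²⁵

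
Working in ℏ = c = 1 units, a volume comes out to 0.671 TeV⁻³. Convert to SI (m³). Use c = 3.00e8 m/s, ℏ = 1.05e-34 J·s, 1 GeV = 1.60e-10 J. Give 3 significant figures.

Volume is [L]³ = [E]⁻³·(ℏc)³.
1 GeV⁻³ → (ℏc)³ × (1 GeV in J)⁻³ = 7.63e-48 m³.
Convert the energy scale: 0.671 TeV⁻³ = 6.71e-10 GeV⁻³.
Result: 6.71e-10 × 7.63e-48 = 5.12e-57 m³.

5.12e-57 m³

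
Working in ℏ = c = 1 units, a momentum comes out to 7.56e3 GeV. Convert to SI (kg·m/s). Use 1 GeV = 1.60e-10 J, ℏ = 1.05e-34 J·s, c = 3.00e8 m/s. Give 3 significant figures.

Momentum is [E]/c; divide by c.
1 GeV → 1/c × (1 GeV in J) = 5.33e-19 kg·m/s.
Result: 7.56e3 × 5.33e-19 = 4.03e-15 kg·m/s.

4.03e-15 kg·m/s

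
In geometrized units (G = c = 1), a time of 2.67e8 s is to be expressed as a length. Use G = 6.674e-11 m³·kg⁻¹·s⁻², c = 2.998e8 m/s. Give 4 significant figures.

8.005e16 m

Time → length via c.
2.67e8 s × (c) = 8.005e16 m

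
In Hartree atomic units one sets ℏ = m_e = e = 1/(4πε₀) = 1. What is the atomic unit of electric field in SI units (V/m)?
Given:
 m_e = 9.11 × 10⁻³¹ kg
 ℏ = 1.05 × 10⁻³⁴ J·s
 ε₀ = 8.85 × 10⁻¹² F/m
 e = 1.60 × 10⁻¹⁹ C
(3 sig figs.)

E_au = E_h/(e a₀) = m_e²e⁵/((4πε₀)³ℏ⁴)
E_h = 4.38 × 10⁻¹⁸ J
a₀ = 5.26 × 10⁻¹¹ m
E_h/(e·a₀) = 5.20 × 10¹¹ V/m

5.20 × 10¹¹ V/m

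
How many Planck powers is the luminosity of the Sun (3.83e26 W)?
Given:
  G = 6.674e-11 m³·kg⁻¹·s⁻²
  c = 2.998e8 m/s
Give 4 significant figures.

1.055e-26

Planck power: P_P = c⁵/G = 3.629e52 W.
3.83e26 / 3.629e52 = 1.055e-26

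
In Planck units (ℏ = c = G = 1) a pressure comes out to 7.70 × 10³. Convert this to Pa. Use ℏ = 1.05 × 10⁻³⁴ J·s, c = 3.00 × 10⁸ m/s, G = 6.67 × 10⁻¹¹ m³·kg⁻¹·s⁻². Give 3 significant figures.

One Planck pressure: p_P = c⁷/(ℏG²) = 4.68 × 10¹¹³ Pa.
7.70 × 10³ × 4.68 × 10¹¹³ Pa = 3.60 × 10¹¹⁷ Pa

3.60 × 10¹¹⁷ Pa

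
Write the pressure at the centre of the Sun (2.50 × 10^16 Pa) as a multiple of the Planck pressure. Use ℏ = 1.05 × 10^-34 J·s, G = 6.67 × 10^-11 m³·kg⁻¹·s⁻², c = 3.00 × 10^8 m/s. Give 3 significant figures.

Planck pressure: p_P = c⁷/(ℏG²) = 4.68 × 10^113 Pa.
2.50 × 10^16 / 4.68 × 10^113 = 5.34 × 10^-98

5.34 × 10^-98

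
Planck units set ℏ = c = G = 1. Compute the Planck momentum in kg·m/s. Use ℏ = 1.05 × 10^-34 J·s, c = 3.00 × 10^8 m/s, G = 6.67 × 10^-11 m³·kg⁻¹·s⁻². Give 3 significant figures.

6.52 kg·m/s

Dimensional analysis gives p_P = √(ℏc³/G).
  = √(42.5)
  = 6.52 kg·m/s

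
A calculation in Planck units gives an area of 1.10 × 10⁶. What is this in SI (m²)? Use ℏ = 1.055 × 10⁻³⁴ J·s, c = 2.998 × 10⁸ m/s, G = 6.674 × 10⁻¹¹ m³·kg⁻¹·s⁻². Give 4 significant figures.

2.874 × 10⁻⁶⁴ m²

One Planck area: A_P = ℏG/c³ = 2.613 × 10⁻⁷⁰ m².
1.10 × 10⁶ × 2.613 × 10⁻⁷⁰ m² = 2.874 × 10⁻⁶⁴ m²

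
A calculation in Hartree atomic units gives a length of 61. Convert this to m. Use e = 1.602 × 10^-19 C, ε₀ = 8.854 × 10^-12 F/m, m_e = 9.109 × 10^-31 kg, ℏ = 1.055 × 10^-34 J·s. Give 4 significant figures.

One Bohr radius: a₀ = 4πε₀ℏ²/(m_e e²) = 5.297 × 10^-11 m.
61 × 5.297 × 10^-11 m = 3.231 × 10^-9 m

3.231 × 10^-9 m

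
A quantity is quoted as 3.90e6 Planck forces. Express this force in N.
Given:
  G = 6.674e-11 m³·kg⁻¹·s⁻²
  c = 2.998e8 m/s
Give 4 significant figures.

One Planck force: F_P = c⁴/G = 1.210e44 N.
3.90e6 × 1.210e44 N = 4.721e50 N

4.721e50 N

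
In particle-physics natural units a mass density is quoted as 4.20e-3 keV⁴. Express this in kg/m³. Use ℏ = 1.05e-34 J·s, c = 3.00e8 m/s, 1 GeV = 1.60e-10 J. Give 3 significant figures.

Mass density is [E]/(c²[L]³) = [E]⁴/(ℏ³c⁵).
1 GeV⁴ → 1/(ℏ³c⁵) × (1 GeV in J)⁴ = 2.33e20 kg/m³.
Convert the energy scale: 4.20e-3 keV⁴ = 4.20e-27 GeV⁴.
Result: 4.20e-27 × 2.33e20 = 9.78e-7 kg/m³.

9.78e-7 kg/m³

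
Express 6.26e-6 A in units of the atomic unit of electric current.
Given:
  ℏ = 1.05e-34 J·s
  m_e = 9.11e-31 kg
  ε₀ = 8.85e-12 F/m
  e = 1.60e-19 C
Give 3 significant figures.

atomic unit of electric current: I_au = e E_h/ℏ = m_e e⁵/((4πε₀)²ℏ³) = 6.67e-3 A.
6.26e-6 / 6.67e-3 = 9.38e-4

9.38e-4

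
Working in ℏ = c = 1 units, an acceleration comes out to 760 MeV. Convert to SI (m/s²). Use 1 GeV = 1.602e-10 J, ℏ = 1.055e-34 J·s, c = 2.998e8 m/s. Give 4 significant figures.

3.460e32 m/s²

Acceleration is [L]/[T]² = c·[E]/ℏ.
1 GeV → c/ℏ × (1 GeV in J) = 4.552e32 m/s².
Convert the energy scale: 760 MeV = 0.760 GeV.
Result: 0.760 × 4.552e32 = 3.460e32 m/s².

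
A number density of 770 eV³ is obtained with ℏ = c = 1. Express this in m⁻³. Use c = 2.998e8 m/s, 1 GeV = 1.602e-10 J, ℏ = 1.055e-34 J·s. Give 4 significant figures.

1.001e23 m⁻³

Number density is [L]⁻³ = [E]³/(ℏc)³.
1 GeV³ → 1/(ℏc)³ × (1 GeV in J)³ = 1.299e47 m⁻³.
Convert the energy scale: 770 eV³ = 7.70e-25 GeV³.
Result: 7.70e-25 × 1.299e47 = 1.001e23 m⁻³.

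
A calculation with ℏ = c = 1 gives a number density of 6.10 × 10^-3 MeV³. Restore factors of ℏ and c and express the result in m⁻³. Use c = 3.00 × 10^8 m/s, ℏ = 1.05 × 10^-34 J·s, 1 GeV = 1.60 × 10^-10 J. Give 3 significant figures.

7.99 × 10^35 m⁻³

Number density is [L]⁻³ = [E]³/(ℏc)³.
1 GeV³ → 1/(ℏc)³ × (1 GeV in J)³ = 1.31 × 10^47 m⁻³.
Convert the energy scale: 6.10 × 10^-3 MeV³ = 6.10 × 10^-12 GeV³.
Result: 6.10 × 10^-12 × 1.31 × 10^47 = 7.99 × 10^35 m⁻³.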